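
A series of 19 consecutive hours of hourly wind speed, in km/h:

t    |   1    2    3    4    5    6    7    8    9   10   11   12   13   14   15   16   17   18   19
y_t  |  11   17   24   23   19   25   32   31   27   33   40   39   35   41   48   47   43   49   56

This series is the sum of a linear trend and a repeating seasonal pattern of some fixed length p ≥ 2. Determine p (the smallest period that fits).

4

First differences y_{t+1} − y_t: 6, 7, -1, -4, 6, 7, -1, -4, 6, 7, …
The difference pattern repeats every 4 terms and not for any smaller step, so p = 4.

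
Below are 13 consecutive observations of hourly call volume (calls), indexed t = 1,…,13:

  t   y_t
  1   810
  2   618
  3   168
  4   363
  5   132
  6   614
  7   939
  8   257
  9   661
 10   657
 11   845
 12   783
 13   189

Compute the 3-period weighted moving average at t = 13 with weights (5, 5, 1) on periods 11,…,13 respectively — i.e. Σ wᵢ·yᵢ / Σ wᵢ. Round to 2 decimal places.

757.18

Weighted sum: 5·845 + 5·783 + 1·189 = 4225 + 3915 + 189 = 8329
Weight total: 5 + 5 + 1 = 11
WMA = 8329 / 11 = 757.18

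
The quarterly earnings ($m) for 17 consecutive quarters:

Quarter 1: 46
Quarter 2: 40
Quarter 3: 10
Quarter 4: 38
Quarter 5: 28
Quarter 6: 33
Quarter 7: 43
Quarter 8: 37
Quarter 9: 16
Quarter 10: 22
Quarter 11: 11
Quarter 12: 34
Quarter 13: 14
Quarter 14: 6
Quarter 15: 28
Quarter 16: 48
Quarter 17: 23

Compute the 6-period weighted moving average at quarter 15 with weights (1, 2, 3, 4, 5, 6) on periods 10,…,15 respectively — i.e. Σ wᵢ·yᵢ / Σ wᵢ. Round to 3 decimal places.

Weighted sum: 1·22 + 2·11 + 3·34 + 4·14 + 5·6 + 6·28 = 22 + 22 + 102 + 56 + 30 + 168 = 400
Weight total: 1 + 2 + 3 + 4 + 5 + 6 = 21
WMA = 400 / 21 = 19.048

19.048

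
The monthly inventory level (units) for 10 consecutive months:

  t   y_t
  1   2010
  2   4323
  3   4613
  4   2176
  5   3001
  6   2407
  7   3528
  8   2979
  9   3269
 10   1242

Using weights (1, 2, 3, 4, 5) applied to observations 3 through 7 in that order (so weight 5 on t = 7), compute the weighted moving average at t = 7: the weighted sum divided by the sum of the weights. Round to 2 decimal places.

3015.73

Weighted sum: 1·4613 + 2·2176 + 3·3001 + 4·2407 + 5·3528 = 4613 + 4352 + 9003 + 9628 + 17640 = 45236
Weight total: 1 + 2 + 3 + 4 + 5 = 15
WMA = 45236 / 15 = 3015.73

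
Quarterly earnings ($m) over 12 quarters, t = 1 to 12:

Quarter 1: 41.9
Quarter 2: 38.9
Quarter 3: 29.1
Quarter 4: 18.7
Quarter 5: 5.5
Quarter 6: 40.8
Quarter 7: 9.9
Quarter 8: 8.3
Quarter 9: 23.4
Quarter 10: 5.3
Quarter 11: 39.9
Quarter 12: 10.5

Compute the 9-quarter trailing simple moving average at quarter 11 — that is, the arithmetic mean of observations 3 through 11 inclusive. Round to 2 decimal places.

Sum of periods 3–11: 29.1 + 18.7 + 5.5 + 40.8 + 9.9 + 8.3 + 23.4 + 5.3 + 39.9 = 180.9
Divide by 9: 180.9 / 9 = 20.10

20.10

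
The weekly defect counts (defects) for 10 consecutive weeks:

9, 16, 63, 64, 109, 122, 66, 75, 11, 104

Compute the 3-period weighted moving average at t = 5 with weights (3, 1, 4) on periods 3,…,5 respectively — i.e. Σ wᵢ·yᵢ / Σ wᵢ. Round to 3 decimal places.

Weighted sum: 3·63 + 1·64 + 4·109 = 189 + 64 + 436 = 689
Weight total: 3 + 1 + 4 = 8
WMA = 689 / 8 = 86.125

86.125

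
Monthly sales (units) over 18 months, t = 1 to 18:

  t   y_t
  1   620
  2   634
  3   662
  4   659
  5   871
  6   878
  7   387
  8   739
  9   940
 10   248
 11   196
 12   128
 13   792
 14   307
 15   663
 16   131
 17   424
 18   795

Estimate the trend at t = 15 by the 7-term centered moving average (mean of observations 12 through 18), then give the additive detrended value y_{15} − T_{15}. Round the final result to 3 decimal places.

200.143

Trend T_15 = (128 + 792 + 307 + 663 + 131 + 424 + 795) / 7 = 3240/7 = 462.85714
Detrended value: 663 − 462.85714 = 200.143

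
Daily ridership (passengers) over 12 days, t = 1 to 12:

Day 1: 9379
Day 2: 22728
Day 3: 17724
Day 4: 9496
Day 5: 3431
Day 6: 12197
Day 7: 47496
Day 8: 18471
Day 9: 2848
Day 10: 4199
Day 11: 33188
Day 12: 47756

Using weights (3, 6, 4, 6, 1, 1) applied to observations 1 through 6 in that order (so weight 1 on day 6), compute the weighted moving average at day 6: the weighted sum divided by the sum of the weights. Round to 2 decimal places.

14666.90

Weighted sum: 3·9379 + 6·22728 + 4·17724 + 6·9496 + 1·3431 + 1·12197 = 28137 + 136368 + 70896 + 56976 + 3431 + 12197 = 308005
Weight total: 3 + 6 + 4 + 6 + 1 + 1 = 21
WMA = 308005 / 21 = 14666.90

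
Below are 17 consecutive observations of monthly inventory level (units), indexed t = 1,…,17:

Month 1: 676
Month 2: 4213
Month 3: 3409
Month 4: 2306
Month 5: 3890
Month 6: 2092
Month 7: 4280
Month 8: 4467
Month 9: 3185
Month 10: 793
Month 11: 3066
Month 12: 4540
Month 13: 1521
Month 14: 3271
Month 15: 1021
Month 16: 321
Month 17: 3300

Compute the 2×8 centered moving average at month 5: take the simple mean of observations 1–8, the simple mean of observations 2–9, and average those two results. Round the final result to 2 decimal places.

3323.44

Sum over 1–8: 676 + 4213 + 3409 + 2306 + 3890 + 2092 + 4280 + 4467 = 25333
Sum over 2–9: 4213 + 3409 + 2306 + 3890 + 2092 + 4280 + 4467 + 3185 = 27842
CMA at t=5 = (25333 + 27842) / (2·8) = 53175 / 16 = 3323.44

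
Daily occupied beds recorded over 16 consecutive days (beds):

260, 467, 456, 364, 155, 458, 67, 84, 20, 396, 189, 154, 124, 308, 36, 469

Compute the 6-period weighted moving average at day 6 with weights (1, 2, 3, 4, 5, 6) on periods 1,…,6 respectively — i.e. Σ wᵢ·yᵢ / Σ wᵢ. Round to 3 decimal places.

Weighted sum: 1·260 + 2·467 + 3·456 + 4·364 + 5·155 + 6·458 = 260 + 934 + 1368 + 1456 + 775 + 2748 = 7541
Weight total: 1 + 2 + 3 + 4 + 5 + 6 = 21
WMA = 7541 / 21 = 359.095

359.095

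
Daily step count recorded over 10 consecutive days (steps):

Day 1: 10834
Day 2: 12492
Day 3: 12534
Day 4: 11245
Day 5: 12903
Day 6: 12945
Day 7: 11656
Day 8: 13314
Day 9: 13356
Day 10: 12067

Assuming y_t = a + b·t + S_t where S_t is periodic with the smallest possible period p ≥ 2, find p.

3

First differences y_{t+1} − y_t: 1658, 42, -1289, 1658, 42, -1289, 1658, 42, …
The difference pattern repeats every 3 terms and not for any smaller step, so p = 3.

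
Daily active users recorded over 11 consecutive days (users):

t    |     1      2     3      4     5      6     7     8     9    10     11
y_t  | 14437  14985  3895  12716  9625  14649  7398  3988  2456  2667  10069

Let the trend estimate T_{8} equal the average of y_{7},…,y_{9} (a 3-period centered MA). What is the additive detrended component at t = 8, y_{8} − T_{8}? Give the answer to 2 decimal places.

-626.00

Trend T_8 = (7398 + 3988 + 2456) / 3 = 13842/3 = 4614.0000
Detrended value: 3988 − 4614.0000 = -626.00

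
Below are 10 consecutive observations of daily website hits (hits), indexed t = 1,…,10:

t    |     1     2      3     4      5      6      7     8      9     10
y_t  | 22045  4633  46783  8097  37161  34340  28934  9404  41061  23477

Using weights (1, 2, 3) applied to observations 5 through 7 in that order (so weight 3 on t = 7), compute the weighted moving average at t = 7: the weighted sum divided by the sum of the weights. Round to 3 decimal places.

32107.167

Weighted sum: 1·37161 + 2·34340 + 3·28934 = 37161 + 68680 + 86802 = 192643
Weight total: 1 + 2 + 3 = 6
WMA = 192643 / 6 = 32107.167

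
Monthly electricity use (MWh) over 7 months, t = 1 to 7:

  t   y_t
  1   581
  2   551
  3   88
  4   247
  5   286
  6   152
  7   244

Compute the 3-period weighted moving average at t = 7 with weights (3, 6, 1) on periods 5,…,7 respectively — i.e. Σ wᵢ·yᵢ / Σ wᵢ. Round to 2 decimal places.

201.40

Weighted sum: 3·286 + 6·152 + 1·244 = 858 + 912 + 244 = 2014
Weight total: 3 + 6 + 1 = 10
WMA = 2014 / 10 = 201.40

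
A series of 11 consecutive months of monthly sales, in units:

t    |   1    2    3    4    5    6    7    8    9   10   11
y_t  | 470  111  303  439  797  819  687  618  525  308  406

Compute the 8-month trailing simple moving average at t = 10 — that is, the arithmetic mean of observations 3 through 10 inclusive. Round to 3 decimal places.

Sum of periods 3–10: 303 + 439 + 797 + 819 + 687 + 618 + 525 + 308 = 4496
Divide by 8: 4496 / 8 = 562.000

562.000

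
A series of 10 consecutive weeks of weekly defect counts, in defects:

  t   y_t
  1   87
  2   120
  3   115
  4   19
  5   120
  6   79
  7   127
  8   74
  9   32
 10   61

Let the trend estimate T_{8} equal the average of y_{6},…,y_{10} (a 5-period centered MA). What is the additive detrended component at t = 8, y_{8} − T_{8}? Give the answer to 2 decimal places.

Trend T_8 = (79 + 127 + 74 + 32 + 61) / 5 = 373/5 = 74.6000
Detrended value: 74 − 74.6000 = -0.60

-0.60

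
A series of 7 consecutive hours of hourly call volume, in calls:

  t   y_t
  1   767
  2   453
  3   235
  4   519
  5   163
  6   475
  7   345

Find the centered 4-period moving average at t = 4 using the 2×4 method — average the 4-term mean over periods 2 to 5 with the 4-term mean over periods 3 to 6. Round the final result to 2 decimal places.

345.25

Sum over 2–5: 453 + 235 + 519 + 163 = 1370
Sum over 3–6: 235 + 519 + 163 + 475 = 1392
CMA at t=4 = (1370 + 1392) / (2·4) = 2762 / 8 = 345.25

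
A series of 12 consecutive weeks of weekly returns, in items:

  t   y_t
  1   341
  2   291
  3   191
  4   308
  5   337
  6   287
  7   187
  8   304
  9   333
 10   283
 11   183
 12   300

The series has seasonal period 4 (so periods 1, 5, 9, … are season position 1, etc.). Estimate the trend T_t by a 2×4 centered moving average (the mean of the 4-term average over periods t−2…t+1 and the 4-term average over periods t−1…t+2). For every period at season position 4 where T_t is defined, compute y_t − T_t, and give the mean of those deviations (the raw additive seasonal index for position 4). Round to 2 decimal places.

26.75

Season position 4 occurs at t = 4, 8 (where T_t is defined).
t=4: T_4 = 281.2500; y_4 − T_4 = 308 − 281.2500 = 26.7500
t=8: T_8 = 277.2500; y_8 − T_8 = 304 − 277.2500 = 26.7500
Mean deviation: (26.7500 + 26.7500) / 2 = 26.75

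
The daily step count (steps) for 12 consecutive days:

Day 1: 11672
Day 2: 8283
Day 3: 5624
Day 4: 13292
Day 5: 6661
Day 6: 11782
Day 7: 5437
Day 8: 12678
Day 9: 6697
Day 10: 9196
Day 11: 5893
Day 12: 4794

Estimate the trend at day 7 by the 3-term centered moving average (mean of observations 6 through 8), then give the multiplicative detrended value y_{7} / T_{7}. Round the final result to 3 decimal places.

0.546

Trend T_7 = (11782 + 5437 + 12678) / 3 = 29897/3 = 9965.66667
Ratio to trend: 5437 / 9965.66667 = 0.546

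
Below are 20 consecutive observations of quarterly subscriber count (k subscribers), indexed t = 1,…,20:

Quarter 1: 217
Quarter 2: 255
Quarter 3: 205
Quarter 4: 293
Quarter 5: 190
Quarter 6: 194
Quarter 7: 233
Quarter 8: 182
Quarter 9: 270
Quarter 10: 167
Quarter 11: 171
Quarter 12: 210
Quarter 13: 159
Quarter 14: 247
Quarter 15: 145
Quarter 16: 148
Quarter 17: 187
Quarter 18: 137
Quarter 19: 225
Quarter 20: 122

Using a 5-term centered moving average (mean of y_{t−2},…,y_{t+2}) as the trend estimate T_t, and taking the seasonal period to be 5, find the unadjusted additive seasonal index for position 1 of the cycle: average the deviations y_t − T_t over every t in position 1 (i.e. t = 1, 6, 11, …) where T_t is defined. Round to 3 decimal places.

-24.533

Season position 1 occurs at t = 6, 11, 16 (where T_t is defined).
t=6: T_6 = 218.40000; y_6 − T_6 = 194 − 218.40000 = -24.40000
t=11: T_11 = 195.40000; y_11 − T_11 = 171 − 195.40000 = -24.40000
t=16: T_16 = 172.80000; y_16 − T_16 = 148 − 172.80000 = -24.80000
Mean deviation: (-24.40000 + -24.40000 + -24.80000) / 3 = -24.533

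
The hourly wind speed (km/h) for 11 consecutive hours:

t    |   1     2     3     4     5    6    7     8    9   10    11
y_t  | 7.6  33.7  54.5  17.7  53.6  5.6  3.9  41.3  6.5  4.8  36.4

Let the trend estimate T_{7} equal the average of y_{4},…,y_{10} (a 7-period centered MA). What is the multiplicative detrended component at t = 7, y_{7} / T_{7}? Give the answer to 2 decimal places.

0.20

Trend T_7 = (17.7 + 53.6 + 5.6 + 3.9 + 41.3 + 6.5 + 4.8) / 7 = 133.4/7 = 19.0571
Ratio to trend: 3.9 / 19.0571 = 0.20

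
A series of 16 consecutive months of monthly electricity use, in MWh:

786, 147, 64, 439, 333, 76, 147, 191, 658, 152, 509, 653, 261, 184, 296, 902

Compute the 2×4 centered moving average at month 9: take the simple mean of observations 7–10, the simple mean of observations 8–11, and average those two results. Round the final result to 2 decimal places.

Sum over 7–10: 147 + 191 + 658 + 152 = 1148
Sum over 8–11: 191 + 658 + 152 + 509 = 1510
CMA at t=9 = (1148 + 1510) / (2·4) = 2658 / 8 = 332.25

332.25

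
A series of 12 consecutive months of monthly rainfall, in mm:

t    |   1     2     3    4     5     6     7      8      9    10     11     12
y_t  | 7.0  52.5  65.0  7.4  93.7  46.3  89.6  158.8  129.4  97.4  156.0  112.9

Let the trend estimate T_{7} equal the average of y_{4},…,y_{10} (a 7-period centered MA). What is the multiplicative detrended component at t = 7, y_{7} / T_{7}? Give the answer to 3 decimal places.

1.007

Trend T_7 = (7.4 + 93.7 + 46.3 + 89.6 + 158.8 + 129.4 + 97.4) / 7 = 622.6/7 = 88.94286
Ratio to trend: 89.6 / 88.94286 = 1.007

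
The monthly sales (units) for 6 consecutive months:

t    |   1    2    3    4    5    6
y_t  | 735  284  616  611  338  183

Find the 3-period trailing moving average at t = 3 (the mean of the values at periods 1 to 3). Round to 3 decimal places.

545.000

Sum of periods 1–3: 735 + 284 + 616 = 1635
Divide by 3: 1635 / 3 = 545.000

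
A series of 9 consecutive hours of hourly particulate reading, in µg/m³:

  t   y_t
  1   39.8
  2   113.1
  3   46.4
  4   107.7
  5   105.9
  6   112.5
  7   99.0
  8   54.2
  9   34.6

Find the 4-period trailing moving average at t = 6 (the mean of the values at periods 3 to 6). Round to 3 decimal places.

93.125

Sum of periods 3–6: 46.4 + 107.7 + 105.9 + 112.5 = 372.5
Divide by 4: 372.5 / 4 = 93.125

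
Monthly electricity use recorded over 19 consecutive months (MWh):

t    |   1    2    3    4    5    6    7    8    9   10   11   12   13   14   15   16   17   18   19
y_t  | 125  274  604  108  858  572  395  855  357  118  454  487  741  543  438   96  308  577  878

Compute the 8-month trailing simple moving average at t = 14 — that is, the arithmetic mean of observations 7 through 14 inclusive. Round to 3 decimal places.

Sum of periods 7–14: 395 + 855 + 357 + 118 + 454 + 487 + 741 + 543 = 3950
Divide by 8: 3950 / 8 = 493.750

493.750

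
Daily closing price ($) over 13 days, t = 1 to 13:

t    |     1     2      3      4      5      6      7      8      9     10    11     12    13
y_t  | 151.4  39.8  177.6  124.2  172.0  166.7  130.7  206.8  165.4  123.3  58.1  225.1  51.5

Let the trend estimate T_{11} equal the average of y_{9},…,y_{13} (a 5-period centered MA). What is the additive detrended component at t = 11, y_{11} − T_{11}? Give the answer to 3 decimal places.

-66.580

Trend T_11 = (165.4 + 123.3 + 58.1 + 225.1 + 51.5) / 5 = 623.4/5 = 124.68000
Detrended value: 58.1 − 124.68000 = -66.580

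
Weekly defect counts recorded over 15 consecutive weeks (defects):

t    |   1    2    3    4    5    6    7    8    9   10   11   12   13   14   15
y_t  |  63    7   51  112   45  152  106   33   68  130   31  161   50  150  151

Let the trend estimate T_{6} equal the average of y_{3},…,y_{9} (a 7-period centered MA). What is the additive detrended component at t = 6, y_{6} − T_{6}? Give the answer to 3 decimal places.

Trend T_6 = (51 + 112 + 45 + 152 + 106 + 33 + 68) / 7 = 567/7 = 81.00000
Detrended value: 152 − 81.00000 = 71.000

71.000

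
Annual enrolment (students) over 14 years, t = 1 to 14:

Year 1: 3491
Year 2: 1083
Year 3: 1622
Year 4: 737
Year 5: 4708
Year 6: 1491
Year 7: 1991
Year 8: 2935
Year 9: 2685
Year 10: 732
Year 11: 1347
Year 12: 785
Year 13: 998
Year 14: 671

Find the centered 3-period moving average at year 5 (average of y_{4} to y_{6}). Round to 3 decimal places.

2312.000

Sum of periods 4–6: 737 + 4708 + 1491 = 6936
Divide by 3: 6936 / 3 = 2312.000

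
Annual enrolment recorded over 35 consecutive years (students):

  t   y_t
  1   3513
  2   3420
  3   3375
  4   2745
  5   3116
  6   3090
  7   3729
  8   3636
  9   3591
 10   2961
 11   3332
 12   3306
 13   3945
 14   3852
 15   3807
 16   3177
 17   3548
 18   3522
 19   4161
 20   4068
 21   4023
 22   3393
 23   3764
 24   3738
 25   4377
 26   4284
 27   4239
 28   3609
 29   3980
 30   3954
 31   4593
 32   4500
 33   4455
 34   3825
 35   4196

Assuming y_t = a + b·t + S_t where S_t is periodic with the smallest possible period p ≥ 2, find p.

First differences y_{t+1} − y_t: -93, -45, -630, 371, -26, 639, -93, -45, -630, 371, -26, 639, -93, -45, …
The difference pattern repeats every 6 terms and not for any smaller step, so p = 6.

6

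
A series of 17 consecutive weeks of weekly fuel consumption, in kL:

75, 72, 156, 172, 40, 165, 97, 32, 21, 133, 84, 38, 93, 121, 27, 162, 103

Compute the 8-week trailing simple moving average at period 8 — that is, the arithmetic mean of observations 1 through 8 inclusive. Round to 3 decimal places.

Sum of periods 1–8: 75 + 72 + 156 + 172 + 40 + 165 + 97 + 32 = 809
Divide by 8: 809 / 8 = 101.125

101.125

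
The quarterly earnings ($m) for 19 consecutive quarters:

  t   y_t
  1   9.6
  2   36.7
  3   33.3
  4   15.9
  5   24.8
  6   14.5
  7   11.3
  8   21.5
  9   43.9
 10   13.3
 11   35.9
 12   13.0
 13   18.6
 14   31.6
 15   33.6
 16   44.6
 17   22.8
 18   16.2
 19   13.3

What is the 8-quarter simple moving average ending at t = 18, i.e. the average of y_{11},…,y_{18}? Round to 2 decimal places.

Sum of periods 11–18: 35.9 + 13.0 + 18.6 + 31.6 + 33.6 + 44.6 + 22.8 + 16.2 = 216.3
Divide by 8: 216.3 / 8 = 27.04

27.04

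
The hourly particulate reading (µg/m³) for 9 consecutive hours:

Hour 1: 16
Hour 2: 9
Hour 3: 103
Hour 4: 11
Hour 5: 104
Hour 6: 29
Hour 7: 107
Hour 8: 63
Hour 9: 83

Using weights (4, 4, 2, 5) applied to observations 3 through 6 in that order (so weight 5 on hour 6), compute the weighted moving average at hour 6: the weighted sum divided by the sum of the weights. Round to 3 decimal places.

53.933

Weighted sum: 4·103 + 4·11 + 2·104 + 5·29 = 412 + 44 + 208 + 145 = 809
Weight total: 4 + 4 + 2 + 5 = 15
WMA = 809 / 15 = 53.933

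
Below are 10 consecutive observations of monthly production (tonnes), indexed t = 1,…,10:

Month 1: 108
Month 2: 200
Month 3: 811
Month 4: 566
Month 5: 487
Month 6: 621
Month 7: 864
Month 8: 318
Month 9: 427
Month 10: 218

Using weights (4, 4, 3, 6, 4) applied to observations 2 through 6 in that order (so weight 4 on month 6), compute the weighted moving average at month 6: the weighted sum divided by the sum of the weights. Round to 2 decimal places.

530.86

Weighted sum: 4·200 + 4·811 + 3·566 + 6·487 + 4·621 = 800 + 3244 + 1698 + 2922 + 2484 = 11148
Weight total: 4 + 4 + 3 + 6 + 4 = 21
WMA = 11148 / 21 = 530.86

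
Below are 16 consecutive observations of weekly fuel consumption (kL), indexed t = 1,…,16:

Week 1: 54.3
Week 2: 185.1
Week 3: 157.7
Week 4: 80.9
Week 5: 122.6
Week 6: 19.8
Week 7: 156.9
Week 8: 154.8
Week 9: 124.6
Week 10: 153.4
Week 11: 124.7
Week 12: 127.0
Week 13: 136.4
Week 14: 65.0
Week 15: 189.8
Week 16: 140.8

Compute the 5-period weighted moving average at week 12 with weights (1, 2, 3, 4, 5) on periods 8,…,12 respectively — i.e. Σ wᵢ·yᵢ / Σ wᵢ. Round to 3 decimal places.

Weighted sum: 1·154.8 + 2·124.6 + 3·153.4 + 4·124.7 + 5·127.0 = 154.8 + 249.2 + 460.2 + 498.8 + 635.0 = 1998.0
Weight total: 1 + 2 + 3 + 4 + 5 = 15
WMA = 1998.0 / 15 = 133.200

133.200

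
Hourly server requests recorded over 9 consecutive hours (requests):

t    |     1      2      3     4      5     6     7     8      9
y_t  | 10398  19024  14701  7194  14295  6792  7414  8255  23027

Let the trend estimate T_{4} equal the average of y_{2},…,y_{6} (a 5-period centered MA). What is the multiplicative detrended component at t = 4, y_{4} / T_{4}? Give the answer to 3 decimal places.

0.580

Trend T_4 = (19024 + 14701 + 7194 + 14295 + 6792) / 5 = 62006/5 = 12401.20000
Ratio to trend: 7194 / 12401.20000 = 0.580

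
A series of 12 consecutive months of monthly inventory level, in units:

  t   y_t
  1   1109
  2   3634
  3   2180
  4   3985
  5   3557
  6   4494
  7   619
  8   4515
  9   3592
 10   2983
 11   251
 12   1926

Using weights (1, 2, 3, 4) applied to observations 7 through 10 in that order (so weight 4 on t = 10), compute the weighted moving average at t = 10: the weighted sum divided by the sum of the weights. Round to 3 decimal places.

3235.700

Weighted sum: 1·619 + 2·4515 + 3·3592 + 4·2983 = 619 + 9030 + 10776 + 11932 = 32357
Weight total: 1 + 2 + 3 + 4 = 10
WMA = 32357 / 10 = 3235.700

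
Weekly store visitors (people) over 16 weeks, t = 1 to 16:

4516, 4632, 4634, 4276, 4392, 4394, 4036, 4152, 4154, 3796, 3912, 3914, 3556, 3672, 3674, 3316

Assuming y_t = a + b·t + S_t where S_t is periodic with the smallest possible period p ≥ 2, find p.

3

First differences y_{t+1} − y_t: 116, 2, -358, 116, 2, -358, 116, 2, …
The difference pattern repeats every 3 terms and not for any smaller step, so p = 3.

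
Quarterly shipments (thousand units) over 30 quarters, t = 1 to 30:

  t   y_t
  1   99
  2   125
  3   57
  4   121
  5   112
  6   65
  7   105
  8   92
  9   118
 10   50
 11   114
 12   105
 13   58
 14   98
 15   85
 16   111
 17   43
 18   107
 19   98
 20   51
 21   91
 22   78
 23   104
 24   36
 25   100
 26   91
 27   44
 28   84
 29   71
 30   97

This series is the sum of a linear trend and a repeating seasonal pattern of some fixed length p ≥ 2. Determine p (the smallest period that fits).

First differences y_{t+1} − y_t: 26, -68, 64, -9, -47, 40, -13, 26, -68, 64, -9, -47, 40, -13, 26, -68, …
The difference pattern repeats every 7 terms and not for any smaller step, so p = 7.

7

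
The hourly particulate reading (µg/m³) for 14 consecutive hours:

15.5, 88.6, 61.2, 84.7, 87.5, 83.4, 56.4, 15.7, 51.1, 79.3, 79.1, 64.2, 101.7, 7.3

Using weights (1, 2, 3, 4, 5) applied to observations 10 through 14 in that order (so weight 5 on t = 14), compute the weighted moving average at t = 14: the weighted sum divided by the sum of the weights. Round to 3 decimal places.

Weighted sum: 1·79.3 + 2·79.1 + 3·64.2 + 4·101.7 + 5·7.3 = 79.3 + 158.2 + 192.6 + 406.8 + 36.5 = 873.4
Weight total: 1 + 2 + 3 + 4 + 5 = 15
WMA = 873.4 / 15 = 58.227

58.227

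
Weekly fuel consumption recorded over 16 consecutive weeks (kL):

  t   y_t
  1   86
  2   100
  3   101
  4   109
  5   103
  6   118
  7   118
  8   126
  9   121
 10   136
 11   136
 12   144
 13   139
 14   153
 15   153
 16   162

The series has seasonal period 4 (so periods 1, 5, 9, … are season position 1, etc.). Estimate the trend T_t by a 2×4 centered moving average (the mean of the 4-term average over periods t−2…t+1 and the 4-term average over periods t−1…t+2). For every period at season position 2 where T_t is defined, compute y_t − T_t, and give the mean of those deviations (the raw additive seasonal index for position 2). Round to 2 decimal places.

Season position 2 occurs at t = 6, 10, 14 (where T_t is defined).
t=6: T_6 = 114.1250; y_6 − T_6 = 118 − 114.1250 = 3.8750
t=10: T_10 = 132.0000; y_10 − T_10 = 136 − 132.0000 = 4.0000
t=14: T_14 = 149.5000; y_14 − T_14 = 153 − 149.5000 = 3.5000
Mean deviation: (3.8750 + 4.0000 + 3.5000) / 3 = 3.79

3.79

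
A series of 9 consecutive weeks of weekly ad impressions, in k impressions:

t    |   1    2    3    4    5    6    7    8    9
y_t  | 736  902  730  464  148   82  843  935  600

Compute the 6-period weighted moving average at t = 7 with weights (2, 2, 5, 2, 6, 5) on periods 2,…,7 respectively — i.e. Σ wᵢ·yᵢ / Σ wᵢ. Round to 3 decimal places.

Weighted sum: 2·902 + 2·730 + 5·464 + 2·148 + 6·82 + 5·843 = 1804 + 1460 + 2320 + 296 + 492 + 4215 = 10587
Weight total: 2 + 2 + 5 + 2 + 6 + 5 = 22
WMA = 10587 / 22 = 481.227

481.227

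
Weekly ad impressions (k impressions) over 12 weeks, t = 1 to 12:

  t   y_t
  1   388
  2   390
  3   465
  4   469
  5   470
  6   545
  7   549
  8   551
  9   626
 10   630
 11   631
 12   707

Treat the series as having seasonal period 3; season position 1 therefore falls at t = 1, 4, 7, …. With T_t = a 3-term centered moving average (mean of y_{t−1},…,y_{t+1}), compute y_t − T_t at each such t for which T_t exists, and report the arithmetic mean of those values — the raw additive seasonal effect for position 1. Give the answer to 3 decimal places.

0.889

Season position 1 occurs at t = 4, 7, 10 (where T_t is defined).
t=4: T_4 = 468.00000; y_4 − T_4 = 469 − 468.00000 = 1.00000
t=7: T_7 = 548.33333; y_7 − T_7 = 549 − 548.33333 = 0.66667
t=10: T_10 = 629.00000; y_10 − T_10 = 630 − 629.00000 = 1.00000
Mean deviation: (1.00000 + 0.66667 + 1.00000) / 3 = 0.889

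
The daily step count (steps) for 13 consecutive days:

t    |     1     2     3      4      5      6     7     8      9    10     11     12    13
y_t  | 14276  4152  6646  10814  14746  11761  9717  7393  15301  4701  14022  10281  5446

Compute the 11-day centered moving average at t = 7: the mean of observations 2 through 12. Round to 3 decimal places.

9957.636

Sum of periods 2–12: 4152 + 6646 + 10814 + 14746 + 11761 + 9717 + 7393 + 15301 + 4701 + 14022 + 10281 = 109534
Divide by 11: 109534 / 11 = 9957.636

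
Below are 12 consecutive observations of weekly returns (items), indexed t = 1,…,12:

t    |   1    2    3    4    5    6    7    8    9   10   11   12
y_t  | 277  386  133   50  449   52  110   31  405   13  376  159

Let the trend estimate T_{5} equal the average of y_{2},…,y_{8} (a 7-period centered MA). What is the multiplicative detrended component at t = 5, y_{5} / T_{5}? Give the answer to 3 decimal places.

Trend T_5 = (386 + 133 + 50 + 449 + 52 + 110 + 31) / 7 = 1211/7 = 173.00000
Ratio to trend: 449 / 173.00000 = 2.595

2.595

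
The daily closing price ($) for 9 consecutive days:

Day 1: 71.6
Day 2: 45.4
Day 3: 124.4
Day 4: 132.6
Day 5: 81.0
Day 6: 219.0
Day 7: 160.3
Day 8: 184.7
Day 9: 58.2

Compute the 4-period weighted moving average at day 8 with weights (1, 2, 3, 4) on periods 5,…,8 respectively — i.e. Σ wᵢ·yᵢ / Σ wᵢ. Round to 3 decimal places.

173.870

Weighted sum: 1·81.0 + 2·219.0 + 3·160.3 + 4·184.7 = 81.0 + 438.0 + 480.9 + 738.8 = 1738.7
Weight total: 1 + 2 + 3 + 4 = 10
WMA = 1738.7 / 10 = 173.870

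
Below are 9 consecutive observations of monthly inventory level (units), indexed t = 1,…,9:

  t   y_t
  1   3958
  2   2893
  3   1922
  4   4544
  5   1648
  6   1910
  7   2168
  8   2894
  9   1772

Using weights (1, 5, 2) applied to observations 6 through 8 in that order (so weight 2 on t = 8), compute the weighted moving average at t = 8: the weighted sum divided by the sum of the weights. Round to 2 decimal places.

2317.25

Weighted sum: 1·1910 + 5·2168 + 2·2894 = 1910 + 10840 + 5788 = 18538
Weight total: 1 + 5 + 2 = 8
WMA = 18538 / 8 = 2317.25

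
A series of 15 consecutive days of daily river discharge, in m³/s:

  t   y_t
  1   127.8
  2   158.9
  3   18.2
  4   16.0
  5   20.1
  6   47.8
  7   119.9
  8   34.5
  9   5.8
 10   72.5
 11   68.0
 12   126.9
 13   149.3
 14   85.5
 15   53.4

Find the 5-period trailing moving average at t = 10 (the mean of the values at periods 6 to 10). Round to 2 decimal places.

Sum of periods 6–10: 47.8 + 119.9 + 34.5 + 5.8 + 72.5 = 280.5
Divide by 5: 280.5 / 5 = 56.10

56.10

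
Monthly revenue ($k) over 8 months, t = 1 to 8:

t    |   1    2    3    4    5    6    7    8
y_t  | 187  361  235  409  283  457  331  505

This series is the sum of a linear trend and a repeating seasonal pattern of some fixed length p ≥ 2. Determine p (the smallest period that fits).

2

First differences y_{t+1} − y_t: 174, -126, 174, -126, 174, -126, …
The difference pattern repeats every 2 terms and not for any smaller step, so p = 2.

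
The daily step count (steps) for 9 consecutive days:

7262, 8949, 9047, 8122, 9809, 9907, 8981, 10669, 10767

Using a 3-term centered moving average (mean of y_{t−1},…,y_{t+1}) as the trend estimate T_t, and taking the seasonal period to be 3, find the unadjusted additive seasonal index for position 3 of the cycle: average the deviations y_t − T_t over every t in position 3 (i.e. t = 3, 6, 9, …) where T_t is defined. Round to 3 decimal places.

341.167

Season position 3 occurs at t = 3, 6 (where T_t is defined).
t=3: T_3 = 8706.00000; y_3 − T_3 = 9047 − 8706.00000 = 341.00000
t=6: T_6 = 9565.66667; y_6 − T_6 = 9907 − 9565.66667 = 341.33333
Mean deviation: (341.00000 + 341.33333) / 2 = 341.167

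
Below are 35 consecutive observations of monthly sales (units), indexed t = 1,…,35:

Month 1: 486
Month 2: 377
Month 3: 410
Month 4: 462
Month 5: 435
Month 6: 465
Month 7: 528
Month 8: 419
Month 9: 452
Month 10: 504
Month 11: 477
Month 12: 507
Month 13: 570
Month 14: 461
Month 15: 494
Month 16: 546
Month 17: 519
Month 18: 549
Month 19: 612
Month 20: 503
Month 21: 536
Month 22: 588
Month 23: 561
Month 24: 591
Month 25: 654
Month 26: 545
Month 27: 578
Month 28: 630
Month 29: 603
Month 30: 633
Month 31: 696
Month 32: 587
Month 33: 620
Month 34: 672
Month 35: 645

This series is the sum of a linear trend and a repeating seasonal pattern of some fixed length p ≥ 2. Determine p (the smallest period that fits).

First differences y_{t+1} − y_t: -109, 33, 52, -27, 30, 63, -109, 33, 52, -27, 30, 63, -109, 33, …
The difference pattern repeats every 6 terms and not for any smaller step, so p = 6.

6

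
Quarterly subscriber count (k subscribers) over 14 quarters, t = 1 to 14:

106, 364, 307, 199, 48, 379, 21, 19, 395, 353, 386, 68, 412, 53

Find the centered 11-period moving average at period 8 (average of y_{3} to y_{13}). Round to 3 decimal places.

Sum of periods 3–13: 307 + 199 + 48 + 379 + 21 + 19 + 395 + 353 + 386 + 68 + 412 = 2587
Divide by 11: 2587 / 11 = 235.182

235.182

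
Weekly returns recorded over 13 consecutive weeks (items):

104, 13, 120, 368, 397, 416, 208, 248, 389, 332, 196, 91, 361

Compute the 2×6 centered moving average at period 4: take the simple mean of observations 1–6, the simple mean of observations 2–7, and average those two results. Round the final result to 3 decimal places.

Sum over 1–6: 104 + 13 + 120 + 368 + 397 + 416 = 1418
Sum over 2–7: 13 + 120 + 368 + 397 + 416 + 208 = 1522
CMA at t=4 = (1418 + 1522) / (2·6) = 2940 / 12 = 245.000

245.000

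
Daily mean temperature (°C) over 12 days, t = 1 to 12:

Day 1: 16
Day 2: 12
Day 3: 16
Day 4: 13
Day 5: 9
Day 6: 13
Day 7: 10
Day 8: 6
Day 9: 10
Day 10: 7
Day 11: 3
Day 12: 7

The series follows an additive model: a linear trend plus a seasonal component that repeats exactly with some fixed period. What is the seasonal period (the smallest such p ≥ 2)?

3

First differences y_{t+1} − y_t: -4, 4, -3, -4, 4, -3, -4, 4, …
The difference pattern repeats every 3 terms and not for any smaller step, so p = 3.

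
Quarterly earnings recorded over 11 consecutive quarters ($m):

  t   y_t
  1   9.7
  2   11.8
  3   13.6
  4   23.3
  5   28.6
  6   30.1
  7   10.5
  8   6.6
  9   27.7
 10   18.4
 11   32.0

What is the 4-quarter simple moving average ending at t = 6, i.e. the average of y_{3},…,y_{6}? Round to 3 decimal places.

Sum of periods 3–6: 13.6 + 23.3 + 28.6 + 30.1 = 95.6
Divide by 4: 95.6 / 4 = 23.900

23.900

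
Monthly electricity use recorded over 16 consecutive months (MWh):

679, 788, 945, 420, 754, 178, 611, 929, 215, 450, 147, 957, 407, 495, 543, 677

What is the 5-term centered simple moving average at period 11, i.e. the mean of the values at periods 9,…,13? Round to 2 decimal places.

435.20

Sum of periods 9–13: 215 + 450 + 147 + 957 + 407 = 2176
Divide by 5: 2176 / 5 = 435.20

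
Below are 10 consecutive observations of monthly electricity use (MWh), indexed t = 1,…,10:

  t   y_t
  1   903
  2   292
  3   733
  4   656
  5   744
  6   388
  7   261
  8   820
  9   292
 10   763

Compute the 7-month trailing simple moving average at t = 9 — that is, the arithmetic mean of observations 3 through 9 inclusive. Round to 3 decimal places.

Sum of periods 3–9: 733 + 656 + 744 + 388 + 261 + 820 + 292 = 3894
Divide by 7: 3894 / 7 = 556.286

556.286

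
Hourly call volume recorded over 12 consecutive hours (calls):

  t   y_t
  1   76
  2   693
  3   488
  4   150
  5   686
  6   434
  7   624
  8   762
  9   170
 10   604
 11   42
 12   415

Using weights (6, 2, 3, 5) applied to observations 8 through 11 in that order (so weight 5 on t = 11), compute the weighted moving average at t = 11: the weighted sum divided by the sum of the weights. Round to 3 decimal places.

Weighted sum: 6·762 + 2·170 + 3·604 + 5·42 = 4572 + 340 + 1812 + 210 = 6934
Weight total: 6 + 2 + 3 + 5 = 16
WMA = 6934 / 16 = 433.375

433.375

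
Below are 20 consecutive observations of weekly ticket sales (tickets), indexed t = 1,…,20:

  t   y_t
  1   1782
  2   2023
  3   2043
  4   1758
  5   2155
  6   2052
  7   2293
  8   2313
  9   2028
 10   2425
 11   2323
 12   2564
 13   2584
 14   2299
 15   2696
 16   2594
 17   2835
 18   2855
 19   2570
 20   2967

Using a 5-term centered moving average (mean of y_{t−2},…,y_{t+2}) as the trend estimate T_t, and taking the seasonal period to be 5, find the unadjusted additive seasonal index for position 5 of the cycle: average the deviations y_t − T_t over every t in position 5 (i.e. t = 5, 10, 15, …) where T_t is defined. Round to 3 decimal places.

Season position 5 occurs at t = 5, 10, 15 (where T_t is defined).
t=5: T_5 = 2060.20000; y_5 − T_5 = 2155 − 2060.20000 = 94.80000
t=10: T_10 = 2330.60000; y_10 − T_10 = 2425 − 2330.60000 = 94.40000
t=15: T_15 = 2601.60000; y_15 − T_15 = 2696 − 2601.60000 = 94.40000
Mean deviation: (94.80000 + 94.40000 + 94.40000) / 3 = 94.533

94.533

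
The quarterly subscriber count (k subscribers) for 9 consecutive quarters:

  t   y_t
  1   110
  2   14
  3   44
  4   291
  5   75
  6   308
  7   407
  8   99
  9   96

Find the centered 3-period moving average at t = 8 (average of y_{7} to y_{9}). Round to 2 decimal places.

200.67

Sum of periods 7–9: 407 + 99 + 96 = 602
Divide by 3: 602 / 3 = 200.67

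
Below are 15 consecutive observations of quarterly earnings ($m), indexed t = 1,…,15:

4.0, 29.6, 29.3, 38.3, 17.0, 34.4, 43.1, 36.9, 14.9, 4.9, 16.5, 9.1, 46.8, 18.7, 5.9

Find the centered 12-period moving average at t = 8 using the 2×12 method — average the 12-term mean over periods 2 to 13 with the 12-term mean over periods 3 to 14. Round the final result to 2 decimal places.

Sum over 2–13: 29.6 + 29.3 + 38.3 + 17.0 + 34.4 + 43.1 + 36.9 + 14.9 + 4.9 + 16.5 + 9.1 + 46.8 = 320.8
Sum over 3–14: 29.3 + 38.3 + 17.0 + 34.4 + 43.1 + 36.9 + 14.9 + 4.9 + 16.5 + 9.1 + 46.8 + 18.7 = 309.9
CMA at t=8 = (320.8 + 309.9) / (2·12) = 630.7 / 24 = 26.28

26.28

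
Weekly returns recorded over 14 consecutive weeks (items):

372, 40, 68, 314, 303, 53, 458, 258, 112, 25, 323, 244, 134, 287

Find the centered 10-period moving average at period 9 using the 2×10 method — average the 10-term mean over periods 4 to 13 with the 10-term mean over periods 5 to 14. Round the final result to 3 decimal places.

Sum over 4–13: 314 + 303 + 53 + 458 + 258 + 112 + 25 + 323 + 244 + 134 = 2224
Sum over 5–14: 303 + 53 + 458 + 258 + 112 + 25 + 323 + 244 + 134 + 287 = 2197
CMA at t=9 = (2224 + 2197) / (2·10) = 4421 / 20 = 221.050

221.050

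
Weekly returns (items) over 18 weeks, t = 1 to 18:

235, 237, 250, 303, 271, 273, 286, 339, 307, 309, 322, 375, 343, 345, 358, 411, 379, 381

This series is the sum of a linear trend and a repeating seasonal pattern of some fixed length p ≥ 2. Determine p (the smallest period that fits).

4

First differences y_{t+1} − y_t: 2, 13, 53, -32, 2, 13, 53, -32, 2, 13, …
The difference pattern repeats every 4 terms and not for any smaller step, so p = 4.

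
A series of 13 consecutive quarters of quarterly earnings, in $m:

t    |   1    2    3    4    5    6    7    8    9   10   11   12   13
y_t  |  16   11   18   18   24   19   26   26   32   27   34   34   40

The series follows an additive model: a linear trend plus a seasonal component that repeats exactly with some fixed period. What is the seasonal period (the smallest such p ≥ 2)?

First differences y_{t+1} − y_t: -5, 7, 0, 6, -5, 7, 0, 6, -5, 7, …
The difference pattern repeats every 4 terms and not for any smaller step, so p = 4.

4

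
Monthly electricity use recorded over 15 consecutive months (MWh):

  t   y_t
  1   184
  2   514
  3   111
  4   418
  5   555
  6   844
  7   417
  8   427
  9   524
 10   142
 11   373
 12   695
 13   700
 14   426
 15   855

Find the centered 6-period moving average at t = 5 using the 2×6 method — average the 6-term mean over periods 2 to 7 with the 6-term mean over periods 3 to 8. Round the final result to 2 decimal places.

Sum over 2–7: 514 + 111 + 418 + 555 + 844 + 417 = 2859
Sum over 3–8: 111 + 418 + 555 + 844 + 417 + 427 = 2772
CMA at t=5 = (2859 + 2772) / (2·6) = 5631 / 12 = 469.25

469.25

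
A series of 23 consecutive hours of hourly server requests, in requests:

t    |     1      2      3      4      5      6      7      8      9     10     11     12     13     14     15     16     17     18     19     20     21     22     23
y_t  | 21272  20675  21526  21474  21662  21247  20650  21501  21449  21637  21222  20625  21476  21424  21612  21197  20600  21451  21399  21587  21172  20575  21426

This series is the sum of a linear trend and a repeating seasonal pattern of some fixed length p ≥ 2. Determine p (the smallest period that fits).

5

First differences y_{t+1} − y_t: -597, 851, -52, 188, -415, -597, 851, -52, 188, -415, -597, 851, …
The difference pattern repeats every 5 terms and not for any smaller step, so p = 5.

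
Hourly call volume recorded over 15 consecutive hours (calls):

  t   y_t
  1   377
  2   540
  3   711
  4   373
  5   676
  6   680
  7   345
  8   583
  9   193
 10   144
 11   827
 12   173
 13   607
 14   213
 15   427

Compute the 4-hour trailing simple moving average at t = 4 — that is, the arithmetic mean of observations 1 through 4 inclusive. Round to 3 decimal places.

Sum of periods 1–4: 377 + 540 + 711 + 373 = 2001
Divide by 4: 2001 / 4 = 500.250

500.250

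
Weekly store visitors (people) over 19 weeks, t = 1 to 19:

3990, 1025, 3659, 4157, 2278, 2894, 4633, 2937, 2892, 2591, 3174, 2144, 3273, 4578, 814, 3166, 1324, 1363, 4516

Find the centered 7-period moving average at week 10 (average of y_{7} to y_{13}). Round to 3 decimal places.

Sum of periods 7–13: 4633 + 2937 + 2892 + 2591 + 3174 + 2144 + 3273 = 21644
Divide by 7: 21644 / 7 = 3092.000

3092.000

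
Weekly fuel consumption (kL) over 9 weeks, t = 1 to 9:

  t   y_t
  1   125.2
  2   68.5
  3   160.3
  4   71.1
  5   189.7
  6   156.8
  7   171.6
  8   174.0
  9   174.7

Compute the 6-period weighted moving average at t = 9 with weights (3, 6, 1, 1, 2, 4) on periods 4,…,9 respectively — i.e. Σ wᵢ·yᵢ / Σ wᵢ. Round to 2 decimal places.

160.39

Weighted sum: 3·71.1 + 6·189.7 + 1·156.8 + 1·171.6 + 2·174.0 + 4·174.7 = 213.3 + 1138.2 + 156.8 + 171.6 + 348.0 + 698.8 = 2726.7
Weight total: 3 + 6 + 1 + 1 + 2 + 4 = 17
WMA = 2726.7 / 17 = 160.39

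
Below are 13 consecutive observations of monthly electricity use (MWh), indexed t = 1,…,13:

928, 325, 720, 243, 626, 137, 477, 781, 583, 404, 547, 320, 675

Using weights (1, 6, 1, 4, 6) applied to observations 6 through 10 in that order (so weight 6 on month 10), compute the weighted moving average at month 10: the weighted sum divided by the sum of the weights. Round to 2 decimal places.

474.22

Weighted sum: 1·137 + 6·477 + 1·781 + 4·583 + 6·404 = 137 + 2862 + 781 + 2332 + 2424 = 8536
Weight total: 1 + 6 + 1 + 4 + 6 = 18
WMA = 8536 / 18 = 474.22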